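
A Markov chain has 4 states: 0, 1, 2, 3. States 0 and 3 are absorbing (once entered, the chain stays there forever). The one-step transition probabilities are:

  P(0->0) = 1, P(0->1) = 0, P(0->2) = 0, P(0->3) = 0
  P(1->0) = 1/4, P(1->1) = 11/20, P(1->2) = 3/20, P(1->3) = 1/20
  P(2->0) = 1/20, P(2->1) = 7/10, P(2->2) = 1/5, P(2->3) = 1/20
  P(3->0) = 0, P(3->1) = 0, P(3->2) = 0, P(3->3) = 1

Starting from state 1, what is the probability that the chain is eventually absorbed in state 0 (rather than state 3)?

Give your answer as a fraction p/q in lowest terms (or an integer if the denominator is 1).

Answer: 83/102

Derivation:
Let a_i = P(absorbed in 0 | start in state i).
Boundary conditions: a_0 = 1, a_3 = 0.
For each transient state i, a_i = sum_j P(i->j) * a_j:
  a_1 = 1/4*a_0 + 11/20*a_1 + 3/20*a_2 + 1/20*a_3
  a_2 = 1/20*a_0 + 7/10*a_1 + 1/5*a_2 + 1/20*a_3

Substituting a_0 = 1 and a_3 = 0, rearrange to (I - Q) a = r where r[i] = P(i -> 0):
  [9/20, -3/20] . (a_1, a_2) = 1/4
  [-7/10, 4/5] . (a_1, a_2) = 1/20

Solving yields:
  a_1 = 83/102
  a_2 = 79/102

Starting state is 1, so the absorption probability is a_1 = 83/102.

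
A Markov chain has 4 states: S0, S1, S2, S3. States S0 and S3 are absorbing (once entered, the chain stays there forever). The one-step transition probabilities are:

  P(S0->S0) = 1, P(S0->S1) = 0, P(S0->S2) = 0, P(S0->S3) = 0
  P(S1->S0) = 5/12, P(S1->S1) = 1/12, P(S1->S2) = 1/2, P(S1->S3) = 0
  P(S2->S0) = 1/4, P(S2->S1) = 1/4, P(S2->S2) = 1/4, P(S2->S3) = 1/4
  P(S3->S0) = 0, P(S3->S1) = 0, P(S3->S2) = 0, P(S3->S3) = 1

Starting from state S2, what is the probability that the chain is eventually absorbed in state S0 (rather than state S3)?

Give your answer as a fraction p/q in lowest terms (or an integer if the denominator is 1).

Answer: 16/27

Derivation:
Let a_i = P(absorbed in S0 | start in state i).
Boundary conditions: a_S0 = 1, a_S3 = 0.
For each transient state i, a_i = sum_j P(i->j) * a_j:
  a_S1 = 5/12*a_S0 + 1/12*a_S1 + 1/2*a_S2 + 0*a_S3
  a_S2 = 1/4*a_S0 + 1/4*a_S1 + 1/4*a_S2 + 1/4*a_S3

Substituting a_S0 = 1 and a_S3 = 0, rearrange to (I - Q) a = r where r[i] = P(i -> S0):
  [11/12, -1/2] . (a_S1, a_S2) = 5/12
  [-1/4, 3/4] . (a_S1, a_S2) = 1/4

Solving yields:
  a_S1 = 7/9
  a_S2 = 16/27

Starting state is S2, so the absorption probability is a_S2 = 16/27.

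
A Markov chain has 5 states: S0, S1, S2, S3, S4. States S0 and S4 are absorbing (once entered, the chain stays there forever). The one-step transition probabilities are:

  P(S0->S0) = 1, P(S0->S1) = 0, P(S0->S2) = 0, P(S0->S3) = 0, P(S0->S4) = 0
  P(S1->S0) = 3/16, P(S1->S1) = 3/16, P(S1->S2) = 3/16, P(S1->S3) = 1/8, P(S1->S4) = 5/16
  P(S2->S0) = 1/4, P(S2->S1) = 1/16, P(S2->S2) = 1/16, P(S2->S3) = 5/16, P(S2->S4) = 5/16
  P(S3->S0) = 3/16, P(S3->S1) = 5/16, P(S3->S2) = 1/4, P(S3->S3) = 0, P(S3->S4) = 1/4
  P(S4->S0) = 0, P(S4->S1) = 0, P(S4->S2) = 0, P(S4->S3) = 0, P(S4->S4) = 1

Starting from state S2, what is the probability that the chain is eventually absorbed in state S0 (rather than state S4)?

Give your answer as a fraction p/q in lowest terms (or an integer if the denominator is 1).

Answer: 1116/2579

Derivation:
Let a_i = P(absorbed in S0 | start in state i).
Boundary conditions: a_S0 = 1, a_S4 = 0.
For each transient state i, a_i = sum_j P(i->j) * a_j:
  a_S1 = 3/16*a_S0 + 3/16*a_S1 + 3/16*a_S2 + 1/8*a_S3 + 5/16*a_S4
  a_S2 = 1/4*a_S0 + 1/16*a_S1 + 1/16*a_S2 + 5/16*a_S3 + 5/16*a_S4
  a_S3 = 3/16*a_S0 + 5/16*a_S1 + 1/4*a_S2 + 0*a_S3 + 1/4*a_S4

Substituting a_S0 = 1 and a_S4 = 0, rearrange to (I - Q) a = r where r[i] = P(i -> S0):
  [13/16, -3/16, -1/8] . (a_S1, a_S2, a_S3) = 3/16
  [-1/16, 15/16, -5/16] . (a_S1, a_S2, a_S3) = 1/4
  [-5/16, -1/4, 1] . (a_S1, a_S2, a_S3) = 3/16

Solving yields:
  a_S1 = 1019/2579
  a_S2 = 1116/2579
  a_S3 = 1081/2579

Starting state is S2, so the absorption probability is a_S2 = 1116/2579.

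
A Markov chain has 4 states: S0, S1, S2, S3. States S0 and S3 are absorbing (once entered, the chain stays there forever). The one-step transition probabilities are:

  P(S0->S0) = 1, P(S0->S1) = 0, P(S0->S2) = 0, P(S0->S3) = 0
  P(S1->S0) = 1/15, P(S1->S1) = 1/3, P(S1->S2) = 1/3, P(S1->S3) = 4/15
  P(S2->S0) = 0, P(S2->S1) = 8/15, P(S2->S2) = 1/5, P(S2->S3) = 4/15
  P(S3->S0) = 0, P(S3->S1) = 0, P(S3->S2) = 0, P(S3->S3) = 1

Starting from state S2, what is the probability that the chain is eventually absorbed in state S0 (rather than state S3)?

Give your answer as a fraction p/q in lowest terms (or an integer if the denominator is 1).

Let a_i = P(absorbed in S0 | start in state i).
Boundary conditions: a_S0 = 1, a_S3 = 0.
For each transient state i, a_i = sum_j P(i->j) * a_j:
  a_S1 = 1/15*a_S0 + 1/3*a_S1 + 1/3*a_S2 + 4/15*a_S3
  a_S2 = 0*a_S0 + 8/15*a_S1 + 1/5*a_S2 + 4/15*a_S3

Substituting a_S0 = 1 and a_S3 = 0, rearrange to (I - Q) a = r where r[i] = P(i -> S0):
  [2/3, -1/3] . (a_S1, a_S2) = 1/15
  [-8/15, 4/5] . (a_S1, a_S2) = 0

Solving yields:
  a_S1 = 3/20
  a_S2 = 1/10

Starting state is S2, so the absorption probability is a_S2 = 1/10.

Answer: 1/10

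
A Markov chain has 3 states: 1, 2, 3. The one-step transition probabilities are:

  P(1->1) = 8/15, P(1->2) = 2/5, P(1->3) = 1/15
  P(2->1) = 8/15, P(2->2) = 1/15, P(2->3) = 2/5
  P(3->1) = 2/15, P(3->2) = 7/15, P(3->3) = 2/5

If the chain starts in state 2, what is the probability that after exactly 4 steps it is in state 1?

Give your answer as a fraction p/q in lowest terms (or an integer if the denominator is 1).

Answer: 476/1125

Derivation:
Computing P^4 by repeated multiplication:
P^1 =
  1: [8/15, 2/5, 1/15]
  2: [8/15, 1/15, 2/5]
  3: [2/15, 7/15, 2/5]
P^2 =
  1: [38/75, 61/225, 2/9]
  2: [28/75, 91/225, 2/9]
  3: [28/75, 61/225, 16/45]
P^3 =
  1: [4/9, 73/225, 52/225]
  2: [4/9, 7/25, 62/225]
  3: [88/225, 1/3, 62/225]
P^4 =
  1: [496/1125, 1037/3375, 34/135]
  2: [476/1125, 1097/3375, 34/135]
  3: [476/1125, 1037/3375, 182/675]

(P^4)[2 -> 1] = 476/1125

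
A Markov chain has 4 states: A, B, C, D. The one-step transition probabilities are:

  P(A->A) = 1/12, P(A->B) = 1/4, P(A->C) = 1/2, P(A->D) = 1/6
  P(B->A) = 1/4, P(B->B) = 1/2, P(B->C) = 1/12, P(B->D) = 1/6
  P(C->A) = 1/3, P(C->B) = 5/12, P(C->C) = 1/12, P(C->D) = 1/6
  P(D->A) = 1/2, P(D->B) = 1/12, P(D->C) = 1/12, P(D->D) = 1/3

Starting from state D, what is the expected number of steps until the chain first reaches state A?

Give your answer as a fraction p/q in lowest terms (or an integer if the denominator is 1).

Answer: 504/221

Derivation:
Let h_i = expected steps to first reach A from state i.
Boundary: h_A = 0.
First-step equations for the other states:
  h_B = 1 + 1/4*h_A + 1/2*h_B + 1/12*h_C + 1/6*h_D
  h_C = 1 + 1/3*h_A + 5/12*h_B + 1/12*h_C + 1/6*h_D
  h_D = 1 + 1/2*h_A + 1/12*h_B + 1/12*h_C + 1/3*h_D

Substituting h_A = 0 and rearranging gives the linear system (I - Q) h = 1:
  [1/2, -1/12, -1/6] . (h_B, h_C, h_D) = 1
  [-5/12, 11/12, -1/6] . (h_B, h_C, h_D) = 1
  [-1/12, -1/12, 2/3] . (h_B, h_C, h_D) = 1

Solving yields:
  h_B = 720/221
  h_C = 660/221
  h_D = 504/221

Starting state is D, so the expected hitting time is h_D = 504/221.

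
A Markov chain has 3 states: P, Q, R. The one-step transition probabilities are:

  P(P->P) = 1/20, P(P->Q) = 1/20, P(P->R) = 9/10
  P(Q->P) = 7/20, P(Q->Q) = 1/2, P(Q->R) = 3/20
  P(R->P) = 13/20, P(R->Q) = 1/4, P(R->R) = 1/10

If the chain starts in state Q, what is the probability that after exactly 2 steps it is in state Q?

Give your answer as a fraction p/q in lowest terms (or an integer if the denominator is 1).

Answer: 61/200

Derivation:
Computing P^2 by repeated multiplication:
P^1 =
  P: [1/20, 1/20, 9/10]
  Q: [7/20, 1/2, 3/20]
  R: [13/20, 1/4, 1/10]
P^2 =
  P: [121/200, 101/400, 57/400]
  Q: [29/100, 61/200, 81/200]
  R: [37/200, 73/400, 253/400]

(P^2)[Q -> Q] = 61/200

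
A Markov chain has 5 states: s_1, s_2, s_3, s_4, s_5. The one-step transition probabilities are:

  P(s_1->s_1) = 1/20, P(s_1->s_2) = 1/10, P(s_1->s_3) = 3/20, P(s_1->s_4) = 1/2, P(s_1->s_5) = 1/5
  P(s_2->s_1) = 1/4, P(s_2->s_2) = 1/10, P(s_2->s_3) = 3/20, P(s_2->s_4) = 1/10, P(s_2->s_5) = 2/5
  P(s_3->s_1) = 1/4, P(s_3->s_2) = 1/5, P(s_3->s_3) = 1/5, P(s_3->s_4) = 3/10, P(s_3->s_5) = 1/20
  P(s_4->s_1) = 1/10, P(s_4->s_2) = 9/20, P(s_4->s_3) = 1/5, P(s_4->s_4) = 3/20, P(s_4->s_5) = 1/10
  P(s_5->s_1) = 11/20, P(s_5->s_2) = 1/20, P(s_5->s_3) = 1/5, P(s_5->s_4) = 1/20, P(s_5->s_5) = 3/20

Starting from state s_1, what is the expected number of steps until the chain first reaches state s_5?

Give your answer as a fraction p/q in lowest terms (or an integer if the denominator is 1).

Let h_i = expected steps to first reach s_5 from state i.
Boundary: h_s_5 = 0.
First-step equations for the other states:
  h_s_1 = 1 + 1/20*h_s_1 + 1/10*h_s_2 + 3/20*h_s_3 + 1/2*h_s_4 + 1/5*h_s_5
  h_s_2 = 1 + 1/4*h_s_1 + 1/10*h_s_2 + 3/20*h_s_3 + 1/10*h_s_4 + 2/5*h_s_5
  h_s_3 = 1 + 1/4*h_s_1 + 1/5*h_s_2 + 1/5*h_s_3 + 3/10*h_s_4 + 1/20*h_s_5
  h_s_4 = 1 + 1/10*h_s_1 + 9/20*h_s_2 + 1/5*h_s_3 + 3/20*h_s_4 + 1/10*h_s_5

Substituting h_s_5 = 0 and rearranging gives the linear system (I - Q) h = 1:
  [19/20, -1/10, -3/20, -1/2] . (h_s_1, h_s_2, h_s_3, h_s_4) = 1
  [-1/4, 9/10, -3/20, -1/10] . (h_s_1, h_s_2, h_s_3, h_s_4) = 1
  [-1/4, -1/5, 4/5, -3/10] . (h_s_1, h_s_2, h_s_3, h_s_4) = 1
  [-1/10, -9/20, -1/5, 17/20] . (h_s_1, h_s_2, h_s_3, h_s_4) = 1

Solving yields:
  h_s_1 = 57100/10799
  h_s_2 = 45120/10799
  h_s_3 = 64560/10799
  h_s_4 = 58500/10799

Starting state is s_1, so the expected hitting time is h_s_1 = 57100/10799.

Answer: 57100/10799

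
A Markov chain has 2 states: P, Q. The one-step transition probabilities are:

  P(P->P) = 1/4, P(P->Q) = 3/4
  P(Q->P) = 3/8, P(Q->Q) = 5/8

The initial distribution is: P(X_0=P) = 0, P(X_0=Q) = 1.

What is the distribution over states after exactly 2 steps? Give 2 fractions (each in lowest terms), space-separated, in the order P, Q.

Propagating the distribution step by step (d_{t+1} = d_t * P):
d_0 = (P=0, Q=1)
  d_1[P] = 0*1/4 + 1*3/8 = 3/8
  d_1[Q] = 0*3/4 + 1*5/8 = 5/8
d_1 = (P=3/8, Q=5/8)
  d_2[P] = 3/8*1/4 + 5/8*3/8 = 21/64
  d_2[Q] = 3/8*3/4 + 5/8*5/8 = 43/64
d_2 = (P=21/64, Q=43/64)

Answer: 21/64 43/64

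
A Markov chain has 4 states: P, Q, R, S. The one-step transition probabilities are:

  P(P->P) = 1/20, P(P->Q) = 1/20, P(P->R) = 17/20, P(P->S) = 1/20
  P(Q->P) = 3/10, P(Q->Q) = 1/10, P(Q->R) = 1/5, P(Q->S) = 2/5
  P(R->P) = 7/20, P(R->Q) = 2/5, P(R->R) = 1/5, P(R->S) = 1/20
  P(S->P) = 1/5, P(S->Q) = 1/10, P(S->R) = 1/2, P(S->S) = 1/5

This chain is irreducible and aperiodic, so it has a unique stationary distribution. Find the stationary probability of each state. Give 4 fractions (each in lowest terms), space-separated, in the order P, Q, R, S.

Answer: 502/2053 428/2053 826/2053 297/2053

Derivation:
The stationary distribution satisfies pi = pi * P, i.e.:
  pi_P = 1/20*pi_P + 3/10*pi_Q + 7/20*pi_R + 1/5*pi_S
  pi_Q = 1/20*pi_P + 1/10*pi_Q + 2/5*pi_R + 1/10*pi_S
  pi_R = 17/20*pi_P + 1/5*pi_Q + 1/5*pi_R + 1/2*pi_S
  pi_S = 1/20*pi_P + 2/5*pi_Q + 1/20*pi_R + 1/5*pi_S
with normalization: pi_P + pi_Q + pi_R + pi_S = 1.

Using the first 3 balance equations plus normalization, the linear system A*pi = b is:
  [-19/20, 3/10, 7/20, 1/5] . pi = 0
  [1/20, -9/10, 2/5, 1/10] . pi = 0
  [17/20, 1/5, -4/5, 1/2] . pi = 0
  [1, 1, 1, 1] . pi = 1

Solving yields:
  pi_P = 502/2053
  pi_Q = 428/2053
  pi_R = 826/2053
  pi_S = 297/2053

Verification (pi * P):
  502/2053*1/20 + 428/2053*3/10 + 826/2053*7/20 + 297/2053*1/5 = 502/2053 = pi_P  (ok)
  502/2053*1/20 + 428/2053*1/10 + 826/2053*2/5 + 297/2053*1/10 = 428/2053 = pi_Q  (ok)
  502/2053*17/20 + 428/2053*1/5 + 826/2053*1/5 + 297/2053*1/2 = 826/2053 = pi_R  (ok)
  502/2053*1/20 + 428/2053*2/5 + 826/2053*1/20 + 297/2053*1/5 = 297/2053 = pi_S  (ok)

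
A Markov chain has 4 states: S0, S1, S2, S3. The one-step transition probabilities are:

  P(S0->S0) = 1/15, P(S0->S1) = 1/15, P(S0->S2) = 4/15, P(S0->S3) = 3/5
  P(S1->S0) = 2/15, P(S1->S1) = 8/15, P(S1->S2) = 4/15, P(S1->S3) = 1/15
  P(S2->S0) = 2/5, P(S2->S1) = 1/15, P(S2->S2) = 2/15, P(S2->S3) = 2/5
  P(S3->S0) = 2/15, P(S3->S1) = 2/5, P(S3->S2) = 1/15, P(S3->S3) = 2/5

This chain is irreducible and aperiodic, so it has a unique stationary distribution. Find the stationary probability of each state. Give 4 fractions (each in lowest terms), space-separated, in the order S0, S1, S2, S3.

The stationary distribution satisfies pi = pi * P, i.e.:
  pi_S0 = 1/15*pi_S0 + 2/15*pi_S1 + 2/5*pi_S2 + 2/15*pi_S3
  pi_S1 = 1/15*pi_S0 + 8/15*pi_S1 + 1/15*pi_S2 + 2/5*pi_S3
  pi_S2 = 4/15*pi_S0 + 4/15*pi_S1 + 2/15*pi_S2 + 1/15*pi_S3
  pi_S3 = 3/5*pi_S0 + 1/15*pi_S1 + 2/5*pi_S2 + 2/5*pi_S3
with normalization: pi_S0 + pi_S1 + pi_S2 + pi_S3 = 1.

Using the first 3 balance equations plus normalization, the linear system A*pi = b is:
  [-14/15, 2/15, 2/5, 2/15] . pi = 0
  [1/15, -7/15, 1/15, 2/5] . pi = 0
  [4/15, 4/15, -13/15, 1/15] . pi = 0
  [1, 1, 1, 1] . pi = 1

Solving yields:
  pi_S0 = 259/1528
  pi_S1 = 501/1528
  pi_S2 = 34/191
  pi_S3 = 62/191

Verification (pi * P):
  259/1528*1/15 + 501/1528*2/15 + 34/191*2/5 + 62/191*2/15 = 259/1528 = pi_S0  (ok)
  259/1528*1/15 + 501/1528*8/15 + 34/191*1/15 + 62/191*2/5 = 501/1528 = pi_S1  (ok)
  259/1528*4/15 + 501/1528*4/15 + 34/191*2/15 + 62/191*1/15 = 34/191 = pi_S2  (ok)
  259/1528*3/5 + 501/1528*1/15 + 34/191*2/5 + 62/191*2/5 = 62/191 = pi_S3  (ok)

Answer: 259/1528 501/1528 34/191 62/191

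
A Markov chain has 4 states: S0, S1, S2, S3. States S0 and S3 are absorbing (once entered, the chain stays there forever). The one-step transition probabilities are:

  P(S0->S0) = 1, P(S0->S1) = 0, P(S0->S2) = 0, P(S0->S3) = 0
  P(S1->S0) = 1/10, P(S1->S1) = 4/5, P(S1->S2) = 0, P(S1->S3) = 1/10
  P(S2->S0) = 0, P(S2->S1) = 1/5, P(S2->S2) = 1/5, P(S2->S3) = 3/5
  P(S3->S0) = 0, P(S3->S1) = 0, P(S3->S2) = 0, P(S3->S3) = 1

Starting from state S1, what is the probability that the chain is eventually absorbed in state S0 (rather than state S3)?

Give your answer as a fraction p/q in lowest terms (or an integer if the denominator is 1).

Answer: 1/2

Derivation:
Let a_i = P(absorbed in S0 | start in state i).
Boundary conditions: a_S0 = 1, a_S3 = 0.
For each transient state i, a_i = sum_j P(i->j) * a_j:
  a_S1 = 1/10*a_S0 + 4/5*a_S1 + 0*a_S2 + 1/10*a_S3
  a_S2 = 0*a_S0 + 1/5*a_S1 + 1/5*a_S2 + 3/5*a_S3

Substituting a_S0 = 1 and a_S3 = 0, rearrange to (I - Q) a = r where r[i] = P(i -> S0):
  [1/5, 0] . (a_S1, a_S2) = 1/10
  [-1/5, 4/5] . (a_S1, a_S2) = 0

Solving yields:
  a_S1 = 1/2
  a_S2 = 1/8

Starting state is S1, so the absorption probability is a_S1 = 1/2.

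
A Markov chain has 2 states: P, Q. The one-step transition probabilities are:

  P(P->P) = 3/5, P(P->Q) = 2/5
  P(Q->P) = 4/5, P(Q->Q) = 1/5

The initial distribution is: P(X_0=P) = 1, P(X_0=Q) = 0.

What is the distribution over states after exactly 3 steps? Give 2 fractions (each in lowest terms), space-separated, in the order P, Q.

Propagating the distribution step by step (d_{t+1} = d_t * P):
d_0 = (P=1, Q=0)
  d_1[P] = 1*3/5 + 0*4/5 = 3/5
  d_1[Q] = 1*2/5 + 0*1/5 = 2/5
d_1 = (P=3/5, Q=2/5)
  d_2[P] = 3/5*3/5 + 2/5*4/5 = 17/25
  d_2[Q] = 3/5*2/5 + 2/5*1/5 = 8/25
d_2 = (P=17/25, Q=8/25)
  d_3[P] = 17/25*3/5 + 8/25*4/5 = 83/125
  d_3[Q] = 17/25*2/5 + 8/25*1/5 = 42/125
d_3 = (P=83/125, Q=42/125)

Answer: 83/125 42/125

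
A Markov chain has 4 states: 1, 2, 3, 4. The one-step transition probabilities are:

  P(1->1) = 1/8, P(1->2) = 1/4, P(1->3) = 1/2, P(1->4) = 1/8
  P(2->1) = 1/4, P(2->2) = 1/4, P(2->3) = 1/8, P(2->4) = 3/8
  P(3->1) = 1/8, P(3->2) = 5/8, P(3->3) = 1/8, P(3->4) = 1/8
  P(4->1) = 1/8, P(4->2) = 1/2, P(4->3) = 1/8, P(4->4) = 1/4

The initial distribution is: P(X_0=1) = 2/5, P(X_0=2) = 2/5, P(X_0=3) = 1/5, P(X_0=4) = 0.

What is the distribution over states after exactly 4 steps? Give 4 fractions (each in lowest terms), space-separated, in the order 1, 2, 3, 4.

Propagating the distribution step by step (d_{t+1} = d_t * P):
d_0 = (1=2/5, 2=2/5, 3=1/5, 4=0)
  d_1[1] = 2/5*1/8 + 2/5*1/4 + 1/5*1/8 + 0*1/8 = 7/40
  d_1[2] = 2/5*1/4 + 2/5*1/4 + 1/5*5/8 + 0*1/2 = 13/40
  d_1[3] = 2/5*1/2 + 2/5*1/8 + 1/5*1/8 + 0*1/8 = 11/40
  d_1[4] = 2/5*1/8 + 2/5*3/8 + 1/5*1/8 + 0*1/4 = 9/40
d_1 = (1=7/40, 2=13/40, 3=11/40, 4=9/40)
  d_2[1] = 7/40*1/8 + 13/40*1/4 + 11/40*1/8 + 9/40*1/8 = 53/320
  d_2[2] = 7/40*1/4 + 13/40*1/4 + 11/40*5/8 + 9/40*1/2 = 131/320
  d_2[3] = 7/40*1/2 + 13/40*1/8 + 11/40*1/8 + 9/40*1/8 = 61/320
  d_2[4] = 7/40*1/8 + 13/40*3/8 + 11/40*1/8 + 9/40*1/4 = 15/64
d_2 = (1=53/320, 2=131/320, 3=61/320, 4=15/64)
  d_3[1] = 53/320*1/8 + 131/320*1/4 + 61/320*1/8 + 15/64*1/8 = 451/2560
  d_3[2] = 53/320*1/4 + 131/320*1/4 + 61/320*5/8 + 15/64*1/2 = 973/2560
  d_3[3] = 53/320*1/2 + 131/320*1/8 + 61/320*1/8 + 15/64*1/8 = 479/2560
  d_3[4] = 53/320*1/8 + 131/320*3/8 + 61/320*1/8 + 15/64*1/4 = 657/2560
d_3 = (1=451/2560, 2=973/2560, 3=479/2560, 4=657/2560)
  d_4[1] = 451/2560*1/8 + 973/2560*1/4 + 479/2560*1/8 + 657/2560*1/8 = 3533/20480
  d_4[2] = 451/2560*1/4 + 973/2560*1/4 + 479/2560*5/8 + 657/2560*1/2 = 7871/20480
  d_4[3] = 451/2560*1/2 + 973/2560*1/8 + 479/2560*1/8 + 657/2560*1/8 = 3913/20480
  d_4[4] = 451/2560*1/8 + 973/2560*3/8 + 479/2560*1/8 + 657/2560*1/4 = 5163/20480
d_4 = (1=3533/20480, 2=7871/20480, 3=3913/20480, 4=5163/20480)

Answer: 3533/20480 7871/20480 3913/20480 5163/20480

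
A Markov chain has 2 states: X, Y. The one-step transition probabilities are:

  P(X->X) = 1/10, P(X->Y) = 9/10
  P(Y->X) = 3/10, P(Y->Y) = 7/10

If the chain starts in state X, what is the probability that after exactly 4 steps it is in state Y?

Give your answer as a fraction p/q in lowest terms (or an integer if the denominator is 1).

Answer: 468/625

Derivation:
Computing P^4 by repeated multiplication:
P^1 =
  X: [1/10, 9/10]
  Y: [3/10, 7/10]
P^2 =
  X: [7/25, 18/25]
  Y: [6/25, 19/25]
P^3 =
  X: [61/250, 189/250]
  Y: [63/250, 187/250]
P^4 =
  X: [157/625, 468/625]
  Y: [156/625, 469/625]

(P^4)[X -> Y] = 468/625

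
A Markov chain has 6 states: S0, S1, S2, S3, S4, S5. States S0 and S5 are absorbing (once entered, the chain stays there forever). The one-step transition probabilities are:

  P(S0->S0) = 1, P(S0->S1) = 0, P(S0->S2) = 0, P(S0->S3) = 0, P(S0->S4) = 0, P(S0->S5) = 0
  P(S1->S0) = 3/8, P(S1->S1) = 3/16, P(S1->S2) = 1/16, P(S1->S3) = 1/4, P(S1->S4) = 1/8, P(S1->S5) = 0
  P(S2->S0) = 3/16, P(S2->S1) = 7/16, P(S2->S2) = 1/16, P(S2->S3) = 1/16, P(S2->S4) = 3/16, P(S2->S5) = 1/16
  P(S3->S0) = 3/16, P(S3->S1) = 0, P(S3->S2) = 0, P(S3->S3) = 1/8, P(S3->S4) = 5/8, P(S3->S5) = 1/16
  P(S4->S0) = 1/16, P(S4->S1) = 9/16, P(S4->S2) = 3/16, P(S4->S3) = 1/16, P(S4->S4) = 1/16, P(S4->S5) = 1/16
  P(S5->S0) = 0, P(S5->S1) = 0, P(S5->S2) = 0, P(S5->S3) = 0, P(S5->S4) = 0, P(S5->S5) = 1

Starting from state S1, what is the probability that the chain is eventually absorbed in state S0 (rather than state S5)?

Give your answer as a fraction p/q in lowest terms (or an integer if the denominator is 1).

Let a_i = P(absorbed in S0 | start in state i).
Boundary conditions: a_S0 = 1, a_S5 = 0.
For each transient state i, a_i = sum_j P(i->j) * a_j:
  a_S1 = 3/8*a_S0 + 3/16*a_S1 + 1/16*a_S2 + 1/4*a_S3 + 1/8*a_S4 + 0*a_S5
  a_S2 = 3/16*a_S0 + 7/16*a_S1 + 1/16*a_S2 + 1/16*a_S3 + 3/16*a_S4 + 1/16*a_S5
  a_S3 = 3/16*a_S0 + 0*a_S1 + 0*a_S2 + 1/8*a_S3 + 5/8*a_S4 + 1/16*a_S5
  a_S4 = 1/16*a_S0 + 9/16*a_S1 + 3/16*a_S2 + 1/16*a_S3 + 1/16*a_S4 + 1/16*a_S5

Substituting a_S0 = 1 and a_S5 = 0, rearrange to (I - Q) a = r where r[i] = P(i -> S0):
  [13/16, -1/16, -1/4, -1/8] . (a_S1, a_S2, a_S3, a_S4) = 3/8
  [-7/16, 15/16, -1/16, -3/16] . (a_S1, a_S2, a_S3, a_S4) = 3/16
  [0, 0, 7/8, -5/8] . (a_S1, a_S2, a_S3, a_S4) = 3/16
  [-9/16, -3/16, -1/16, 15/16] . (a_S1, a_S2, a_S3, a_S4) = 1/16

Solving yields:
  a_S1 = 11051/12248
  a_S2 = 10299/12248
  a_S3 = 4943/6124
  a_S4 = 5083/6124

Starting state is S1, so the absorption probability is a_S1 = 11051/12248.

Answer: 11051/12248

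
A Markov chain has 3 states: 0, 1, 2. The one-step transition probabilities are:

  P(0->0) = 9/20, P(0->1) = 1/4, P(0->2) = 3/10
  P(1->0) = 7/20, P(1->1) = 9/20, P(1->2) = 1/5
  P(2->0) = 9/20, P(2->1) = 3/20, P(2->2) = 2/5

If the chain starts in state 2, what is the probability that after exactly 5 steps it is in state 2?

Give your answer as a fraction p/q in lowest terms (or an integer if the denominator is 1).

Computing P^5 by repeated multiplication:
P^1 =
  0: [9/20, 1/4, 3/10]
  1: [7/20, 9/20, 1/5]
  2: [9/20, 3/20, 2/5]
P^2 =
  0: [17/40, 27/100, 61/200]
  1: [81/200, 8/25, 11/40]
  2: [87/200, 6/25, 13/40]
P^3 =
  0: [423/1000, 547/2000, 607/2000]
  1: [209/500, 573/2000, 591/2000]
  2: [213/500, 531/2000, 617/2000]
P^4 =
  0: [8453/20000, 5487/20000, 303/1000]
  1: [8427/20000, 1111/4000, 3009/10000]
  2: [8469/20000, 1089/4000, 3043/10000]
P^5 =
  0: [84513/200000, 27457/100000, 60573/200000]
  1: [16889/40000, 13773/50000, 60463/200000]
  2: [16911/40000, 13701/50000, 60641/200000]

(P^5)[2 -> 2] = 60641/200000

Answer: 60641/200000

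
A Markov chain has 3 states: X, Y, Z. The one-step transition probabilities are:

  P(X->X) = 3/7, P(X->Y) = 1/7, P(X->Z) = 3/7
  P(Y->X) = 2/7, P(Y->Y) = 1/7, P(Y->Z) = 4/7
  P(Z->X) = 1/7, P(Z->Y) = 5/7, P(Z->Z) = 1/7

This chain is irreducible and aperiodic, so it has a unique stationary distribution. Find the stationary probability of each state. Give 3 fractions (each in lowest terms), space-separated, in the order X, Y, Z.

The stationary distribution satisfies pi = pi * P, i.e.:
  pi_X = 3/7*pi_X + 2/7*pi_Y + 1/7*pi_Z
  pi_Y = 1/7*pi_X + 1/7*pi_Y + 5/7*pi_Z
  pi_Z = 3/7*pi_X + 4/7*pi_Y + 1/7*pi_Z
with normalization: pi_X + pi_Y + pi_Z = 1.

Using the first 2 balance equations plus normalization, the linear system A*pi = b is:
  [-4/7, 2/7, 1/7] . pi = 0
  [1/7, -6/7, 5/7] . pi = 0
  [1, 1, 1] . pi = 1

Solving yields:
  pi_X = 16/59
  pi_Y = 21/59
  pi_Z = 22/59

Verification (pi * P):
  16/59*3/7 + 21/59*2/7 + 22/59*1/7 = 16/59 = pi_X  (ok)
  16/59*1/7 + 21/59*1/7 + 22/59*5/7 = 21/59 = pi_Y  (ok)
  16/59*3/7 + 21/59*4/7 + 22/59*1/7 = 22/59 = pi_Z  (ok)

Answer: 16/59 21/59 22/59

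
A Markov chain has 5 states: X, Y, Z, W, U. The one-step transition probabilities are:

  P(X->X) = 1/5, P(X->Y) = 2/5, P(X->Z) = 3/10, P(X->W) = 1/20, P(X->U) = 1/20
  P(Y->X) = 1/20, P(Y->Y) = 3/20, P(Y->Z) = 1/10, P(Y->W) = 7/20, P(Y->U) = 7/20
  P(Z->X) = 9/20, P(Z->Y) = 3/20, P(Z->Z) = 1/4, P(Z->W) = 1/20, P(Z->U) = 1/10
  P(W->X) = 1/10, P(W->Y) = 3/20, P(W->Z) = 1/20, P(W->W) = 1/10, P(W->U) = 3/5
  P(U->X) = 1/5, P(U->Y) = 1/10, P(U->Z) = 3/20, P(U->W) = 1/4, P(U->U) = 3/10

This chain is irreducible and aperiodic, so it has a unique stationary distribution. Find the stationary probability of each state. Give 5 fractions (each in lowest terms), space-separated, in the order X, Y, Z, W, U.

The stationary distribution satisfies pi = pi * P, i.e.:
  pi_X = 1/5*pi_X + 1/20*pi_Y + 9/20*pi_Z + 1/10*pi_W + 1/5*pi_U
  pi_Y = 2/5*pi_X + 3/20*pi_Y + 3/20*pi_Z + 3/20*pi_W + 1/10*pi_U
  pi_Z = 3/10*pi_X + 1/10*pi_Y + 1/4*pi_Z + 1/20*pi_W + 3/20*pi_U
  pi_W = 1/20*pi_X + 7/20*pi_Y + 1/20*pi_Z + 1/10*pi_W + 1/4*pi_U
  pi_U = 1/20*pi_X + 7/20*pi_Y + 1/10*pi_Z + 3/5*pi_W + 3/10*pi_U
with normalization: pi_X + pi_Y + pi_Z + pi_W + pi_U = 1.

Using the first 4 balance equations plus normalization, the linear system A*pi = b is:
  [-4/5, 1/20, 9/20, 1/10, 1/5] . pi = 0
  [2/5, -17/20, 3/20, 3/20, 1/10] . pi = 0
  [3/10, 1/10, -3/4, 1/20, 3/20] . pi = 0
  [1/20, 7/20, 1/20, -9/10, 1/4] . pi = 0
  [1, 1, 1, 1, 1] . pi = 1

Solving yields:
  pi_X = 30091/152104
  pi_Y = 28235/152104
  pi_Z = 25933/152104
  pi_W = 12889/76052
  pi_U = 42067/152104

Verification (pi * P):
  30091/152104*1/5 + 28235/152104*1/20 + 25933/152104*9/20 + 12889/76052*1/10 + 42067/152104*1/5 = 30091/152104 = pi_X  (ok)
  30091/152104*2/5 + 28235/152104*3/20 + 25933/152104*3/20 + 12889/76052*3/20 + 42067/152104*1/10 = 28235/152104 = pi_Y  (ok)
  30091/152104*3/10 + 28235/152104*1/10 + 25933/152104*1/4 + 12889/76052*1/20 + 42067/152104*3/20 = 25933/152104 = pi_Z  (ok)
  30091/152104*1/20 + 28235/152104*7/20 + 25933/152104*1/20 + 12889/76052*1/10 + 42067/152104*1/4 = 12889/76052 = pi_W  (ok)
  30091/152104*1/20 + 28235/152104*7/20 + 25933/152104*1/10 + 12889/76052*3/5 + 42067/152104*3/10 = 42067/152104 = pi_U  (ok)

Answer: 30091/152104 28235/152104 25933/152104 12889/76052 42067/152104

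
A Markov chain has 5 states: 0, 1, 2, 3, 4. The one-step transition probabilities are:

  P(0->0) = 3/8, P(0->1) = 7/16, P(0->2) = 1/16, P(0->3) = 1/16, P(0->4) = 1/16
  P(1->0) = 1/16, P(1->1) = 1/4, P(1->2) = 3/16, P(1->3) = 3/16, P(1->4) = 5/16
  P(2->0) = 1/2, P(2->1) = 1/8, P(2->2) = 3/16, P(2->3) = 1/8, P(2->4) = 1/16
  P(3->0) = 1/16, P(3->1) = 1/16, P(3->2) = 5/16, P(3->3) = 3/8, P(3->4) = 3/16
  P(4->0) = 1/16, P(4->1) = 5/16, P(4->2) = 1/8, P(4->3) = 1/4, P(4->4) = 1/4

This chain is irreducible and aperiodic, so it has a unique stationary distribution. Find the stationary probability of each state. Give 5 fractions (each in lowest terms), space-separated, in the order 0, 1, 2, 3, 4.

The stationary distribution satisfies pi = pi * P, i.e.:
  pi_0 = 3/8*pi_0 + 1/16*pi_1 + 1/2*pi_2 + 1/16*pi_3 + 1/16*pi_4
  pi_1 = 7/16*pi_0 + 1/4*pi_1 + 1/8*pi_2 + 1/16*pi_3 + 5/16*pi_4
  pi_2 = 1/16*pi_0 + 3/16*pi_1 + 3/16*pi_2 + 5/16*pi_3 + 1/8*pi_4
  pi_3 = 1/16*pi_0 + 3/16*pi_1 + 1/8*pi_2 + 3/8*pi_3 + 1/4*pi_4
  pi_4 = 1/16*pi_0 + 5/16*pi_1 + 1/16*pi_2 + 3/16*pi_3 + 1/4*pi_4
with normalization: pi_0 + pi_1 + pi_2 + pi_3 + pi_4 = 1.

Using the first 4 balance equations plus normalization, the linear system A*pi = b is:
  [-5/8, 1/16, 1/2, 1/16, 1/16] . pi = 0
  [7/16, -3/4, 1/8, 1/16, 5/16] . pi = 0
  [1/16, 3/16, -13/16, 5/16, 1/8] . pi = 0
  [1/16, 3/16, 1/8, -5/8, 1/4] . pi = 0
  [1, 1, 1, 1, 1] . pi = 1

Solving yields:
  pi_0 = 4307/21239
  pi_1 = 5095/21239
  pi_2 = 3734/21239
  pi_3 = 4248/21239
  pi_4 = 3855/21239

Verification (pi * P):
  4307/21239*3/8 + 5095/21239*1/16 + 3734/21239*1/2 + 4248/21239*1/16 + 3855/21239*1/16 = 4307/21239 = pi_0  (ok)
  4307/21239*7/16 + 5095/21239*1/4 + 3734/21239*1/8 + 4248/21239*1/16 + 3855/21239*5/16 = 5095/21239 = pi_1  (ok)
  4307/21239*1/16 + 5095/21239*3/16 + 3734/21239*3/16 + 4248/21239*5/16 + 3855/21239*1/8 = 3734/21239 = pi_2  (ok)
  4307/21239*1/16 + 5095/21239*3/16 + 3734/21239*1/8 + 4248/21239*3/8 + 3855/21239*1/4 = 4248/21239 = pi_3  (ok)
  4307/21239*1/16 + 5095/21239*5/16 + 3734/21239*1/16 + 4248/21239*3/16 + 3855/21239*1/4 = 3855/21239 = pi_4  (ok)

Answer: 4307/21239 5095/21239 3734/21239 4248/21239 3855/21239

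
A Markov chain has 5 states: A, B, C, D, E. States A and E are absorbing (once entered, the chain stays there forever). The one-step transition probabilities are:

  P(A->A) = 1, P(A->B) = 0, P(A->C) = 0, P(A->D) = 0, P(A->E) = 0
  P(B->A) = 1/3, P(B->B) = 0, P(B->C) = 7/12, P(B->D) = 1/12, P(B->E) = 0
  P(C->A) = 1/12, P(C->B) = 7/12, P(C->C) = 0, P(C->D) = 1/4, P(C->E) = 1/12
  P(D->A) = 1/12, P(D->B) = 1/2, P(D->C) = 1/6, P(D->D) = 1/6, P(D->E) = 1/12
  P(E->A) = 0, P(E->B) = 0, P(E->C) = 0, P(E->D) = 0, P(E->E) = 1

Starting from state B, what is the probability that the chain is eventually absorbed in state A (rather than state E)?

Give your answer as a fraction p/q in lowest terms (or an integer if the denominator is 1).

Answer: 187/222

Derivation:
Let a_i = P(absorbed in A | start in state i).
Boundary conditions: a_A = 1, a_E = 0.
For each transient state i, a_i = sum_j P(i->j) * a_j:
  a_B = 1/3*a_A + 0*a_B + 7/12*a_C + 1/12*a_D + 0*a_E
  a_C = 1/12*a_A + 7/12*a_B + 0*a_C + 1/4*a_D + 1/12*a_E
  a_D = 1/12*a_A + 1/2*a_B + 1/6*a_C + 1/6*a_D + 1/12*a_E

Substituting a_A = 1 and a_E = 0, rearrange to (I - Q) a = r where r[i] = P(i -> A):
  [1, -7/12, -1/12] . (a_B, a_C, a_D) = 1/3
  [-7/12, 1, -1/4] . (a_B, a_C, a_D) = 1/12
  [-1/2, -1/6, 5/6] . (a_B, a_C, a_D) = 1/12

Solving yields:
  a_B = 187/222
  a_C = 509/666
  a_D = 505/666

Starting state is B, so the absorption probability is a_B = 187/222.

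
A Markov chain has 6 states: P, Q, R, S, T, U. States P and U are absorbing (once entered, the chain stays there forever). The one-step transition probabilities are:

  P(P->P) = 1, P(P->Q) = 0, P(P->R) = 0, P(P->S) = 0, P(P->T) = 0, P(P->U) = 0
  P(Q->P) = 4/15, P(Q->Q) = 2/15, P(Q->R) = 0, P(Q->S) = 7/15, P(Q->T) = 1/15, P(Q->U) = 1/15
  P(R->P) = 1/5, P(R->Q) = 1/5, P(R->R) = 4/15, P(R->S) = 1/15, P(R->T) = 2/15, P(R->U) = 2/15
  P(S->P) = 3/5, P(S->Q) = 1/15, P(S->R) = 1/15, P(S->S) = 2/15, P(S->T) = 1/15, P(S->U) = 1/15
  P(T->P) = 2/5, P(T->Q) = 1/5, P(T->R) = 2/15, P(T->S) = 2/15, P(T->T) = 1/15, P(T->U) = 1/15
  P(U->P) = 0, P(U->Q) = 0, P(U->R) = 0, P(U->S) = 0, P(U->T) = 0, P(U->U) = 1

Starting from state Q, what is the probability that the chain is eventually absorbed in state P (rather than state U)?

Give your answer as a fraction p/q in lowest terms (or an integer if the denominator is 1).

Let a_i = P(absorbed in P | start in state i).
Boundary conditions: a_P = 1, a_U = 0.
For each transient state i, a_i = sum_j P(i->j) * a_j:
  a_Q = 4/15*a_P + 2/15*a_Q + 0*a_R + 7/15*a_S + 1/15*a_T + 1/15*a_U
  a_R = 1/5*a_P + 1/5*a_Q + 4/15*a_R + 1/15*a_S + 2/15*a_T + 2/15*a_U
  a_S = 3/5*a_P + 1/15*a_Q + 1/15*a_R + 2/15*a_S + 1/15*a_T + 1/15*a_U
  a_T = 2/5*a_P + 1/5*a_Q + 2/15*a_R + 2/15*a_S + 1/15*a_T + 1/15*a_U

Substituting a_P = 1 and a_U = 0, rearrange to (I - Q) a = r where r[i] = P(i -> P):
  [13/15, 0, -7/15, -1/15] . (a_Q, a_R, a_S, a_T) = 4/15
  [-1/5, 11/15, -1/15, -2/15] . (a_Q, a_R, a_S, a_T) = 1/5
  [-1/15, -1/15, 13/15, -1/15] . (a_Q, a_R, a_S, a_T) = 3/5
  [-1/5, -2/15, -2/15, 14/15] . (a_Q, a_R, a_S, a_T) = 2/5

Solving yields:
  a_Q = 6372/7537
  a_R = 5547/7537
  a_S = 6622/7537
  a_T = 6334/7537

Starting state is Q, so the absorption probability is a_Q = 6372/7537.

Answer: 6372/7537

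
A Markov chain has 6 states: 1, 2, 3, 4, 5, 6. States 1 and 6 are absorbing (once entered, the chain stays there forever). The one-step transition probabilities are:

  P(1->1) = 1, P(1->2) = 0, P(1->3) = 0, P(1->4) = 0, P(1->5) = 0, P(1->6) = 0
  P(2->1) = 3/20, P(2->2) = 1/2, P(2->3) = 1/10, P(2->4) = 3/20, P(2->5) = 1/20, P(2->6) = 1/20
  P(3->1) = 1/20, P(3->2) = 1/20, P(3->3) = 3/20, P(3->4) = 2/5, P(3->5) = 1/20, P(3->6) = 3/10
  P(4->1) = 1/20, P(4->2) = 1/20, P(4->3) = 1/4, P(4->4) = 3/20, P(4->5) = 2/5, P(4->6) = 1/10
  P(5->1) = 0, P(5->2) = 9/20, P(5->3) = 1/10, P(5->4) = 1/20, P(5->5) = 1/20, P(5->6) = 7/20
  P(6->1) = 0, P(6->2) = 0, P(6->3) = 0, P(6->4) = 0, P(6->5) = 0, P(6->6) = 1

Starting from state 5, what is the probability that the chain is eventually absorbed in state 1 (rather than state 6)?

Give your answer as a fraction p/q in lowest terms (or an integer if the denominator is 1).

Answer: 967/3830

Derivation:
Let a_i = P(absorbed in 1 | start in state i).
Boundary conditions: a_1 = 1, a_6 = 0.
For each transient state i, a_i = sum_j P(i->j) * a_j:
  a_2 = 3/20*a_1 + 1/2*a_2 + 1/10*a_3 + 3/20*a_4 + 1/20*a_5 + 1/20*a_6
  a_3 = 1/20*a_1 + 1/20*a_2 + 3/20*a_3 + 2/5*a_4 + 1/20*a_5 + 3/10*a_6
  a_4 = 1/20*a_1 + 1/20*a_2 + 1/4*a_3 + 3/20*a_4 + 2/5*a_5 + 1/10*a_6
  a_5 = 0*a_1 + 9/20*a_2 + 1/10*a_3 + 1/20*a_4 + 1/20*a_5 + 7/20*a_6

Substituting a_1 = 1 and a_6 = 0, rearrange to (I - Q) a = r where r[i] = P(i -> 1):
  [1/2, -1/10, -3/20, -1/20] . (a_2, a_3, a_4, a_5) = 3/20
  [-1/20, 17/20, -2/5, -1/20] . (a_2, a_3, a_4, a_5) = 1/20
  [-1/20, -1/4, 17/20, -2/5] . (a_2, a_3, a_4, a_5) = 1/20
  [-9/20, -1/10, -1/20, 19/20] . (a_2, a_3, a_4, a_5) = 0

Solving yields:
  a_2 = 866/1915
  a_3 = 873/3830
  a_4 = 1039/3830
  a_5 = 967/3830

Starting state is 5, so the absorption probability is a_5 = 967/3830.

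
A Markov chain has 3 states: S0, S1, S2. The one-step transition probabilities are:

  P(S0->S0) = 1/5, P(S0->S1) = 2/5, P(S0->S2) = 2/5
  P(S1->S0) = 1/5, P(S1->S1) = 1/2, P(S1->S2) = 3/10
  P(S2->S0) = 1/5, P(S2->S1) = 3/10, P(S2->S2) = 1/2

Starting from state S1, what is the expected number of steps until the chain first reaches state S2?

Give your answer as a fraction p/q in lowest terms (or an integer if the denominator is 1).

Answer: 25/8

Derivation:
Let h_i = expected steps to first reach S2 from state i.
Boundary: h_S2 = 0.
First-step equations for the other states:
  h_S0 = 1 + 1/5*h_S0 + 2/5*h_S1 + 2/5*h_S2
  h_S1 = 1 + 1/5*h_S0 + 1/2*h_S1 + 3/10*h_S2

Substituting h_S2 = 0 and rearranging gives the linear system (I - Q) h = 1:
  [4/5, -2/5] . (h_S0, h_S1) = 1
  [-1/5, 1/2] . (h_S0, h_S1) = 1

Solving yields:
  h_S0 = 45/16
  h_S1 = 25/8

Starting state is S1, so the expected hitting time is h_S1 = 25/8.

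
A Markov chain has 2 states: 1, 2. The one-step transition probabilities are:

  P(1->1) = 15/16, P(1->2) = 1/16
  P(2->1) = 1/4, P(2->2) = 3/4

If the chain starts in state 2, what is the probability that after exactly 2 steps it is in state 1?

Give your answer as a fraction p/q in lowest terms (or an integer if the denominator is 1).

Computing P^2 by repeated multiplication:
P^1 =
  1: [15/16, 1/16]
  2: [1/4, 3/4]
P^2 =
  1: [229/256, 27/256]
  2: [27/64, 37/64]

(P^2)[2 -> 1] = 27/64

Answer: 27/64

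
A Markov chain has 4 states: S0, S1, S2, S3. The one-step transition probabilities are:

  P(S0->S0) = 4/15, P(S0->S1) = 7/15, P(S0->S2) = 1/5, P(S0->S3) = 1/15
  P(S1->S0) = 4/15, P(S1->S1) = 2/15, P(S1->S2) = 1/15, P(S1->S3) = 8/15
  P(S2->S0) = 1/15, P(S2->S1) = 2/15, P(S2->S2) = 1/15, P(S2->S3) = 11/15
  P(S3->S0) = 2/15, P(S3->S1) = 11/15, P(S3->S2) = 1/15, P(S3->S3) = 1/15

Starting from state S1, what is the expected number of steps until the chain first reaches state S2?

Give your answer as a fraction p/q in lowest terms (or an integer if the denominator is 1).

Answer: 237/23

Derivation:
Let h_i = expected steps to first reach S2 from state i.
Boundary: h_S2 = 0.
First-step equations for the other states:
  h_S0 = 1 + 4/15*h_S0 + 7/15*h_S1 + 1/5*h_S2 + 1/15*h_S3
  h_S1 = 1 + 4/15*h_S0 + 2/15*h_S1 + 1/15*h_S2 + 8/15*h_S3
  h_S3 = 1 + 2/15*h_S0 + 11/15*h_S1 + 1/15*h_S2 + 1/15*h_S3

Substituting h_S2 = 0 and rearranging gives the linear system (I - Q) h = 1:
  [11/15, -7/15, -1/15] . (h_S0, h_S1, h_S3) = 1
  [-4/15, 13/15, -8/15] . (h_S0, h_S1, h_S3) = 1
  [-2/15, -11/15, 14/15] . (h_S0, h_S1, h_S3) = 1

Solving yields:
  h_S0 = 204/23
  h_S1 = 237/23
  h_S3 = 240/23

Starting state is S1, so the expected hitting time is h_S1 = 237/23.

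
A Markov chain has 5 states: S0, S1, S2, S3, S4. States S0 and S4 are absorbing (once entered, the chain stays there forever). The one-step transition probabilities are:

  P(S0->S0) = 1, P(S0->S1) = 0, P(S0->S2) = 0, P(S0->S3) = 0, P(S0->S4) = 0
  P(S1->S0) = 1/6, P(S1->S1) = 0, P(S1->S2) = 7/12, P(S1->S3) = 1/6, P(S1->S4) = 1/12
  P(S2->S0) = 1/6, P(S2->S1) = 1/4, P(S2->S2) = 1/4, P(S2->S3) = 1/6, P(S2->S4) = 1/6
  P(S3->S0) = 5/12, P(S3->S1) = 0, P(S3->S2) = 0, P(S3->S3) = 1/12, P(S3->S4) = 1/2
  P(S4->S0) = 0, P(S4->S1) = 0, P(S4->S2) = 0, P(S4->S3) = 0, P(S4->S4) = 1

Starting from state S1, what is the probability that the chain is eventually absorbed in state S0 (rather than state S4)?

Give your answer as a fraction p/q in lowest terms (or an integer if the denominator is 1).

Answer: 512/957

Derivation:
Let a_i = P(absorbed in S0 | start in state i).
Boundary conditions: a_S0 = 1, a_S4 = 0.
For each transient state i, a_i = sum_j P(i->j) * a_j:
  a_S1 = 1/6*a_S0 + 0*a_S1 + 7/12*a_S2 + 1/6*a_S3 + 1/12*a_S4
  a_S2 = 1/6*a_S0 + 1/4*a_S1 + 1/4*a_S2 + 1/6*a_S3 + 1/6*a_S4
  a_S3 = 5/12*a_S0 + 0*a_S1 + 0*a_S2 + 1/12*a_S3 + 1/2*a_S4

Substituting a_S0 = 1 and a_S4 = 0, rearrange to (I - Q) a = r where r[i] = P(i -> S0):
  [1, -7/12, -1/6] . (a_S1, a_S2, a_S3) = 1/6
  [-1/4, 3/4, -1/6] . (a_S1, a_S2, a_S3) = 1/6
  [0, 0, 11/12] . (a_S1, a_S2, a_S3) = 5/12

Solving yields:
  a_S1 = 512/957
  a_S2 = 160/319
  a_S3 = 5/11

Starting state is S1, so the absorption probability is a_S1 = 512/957.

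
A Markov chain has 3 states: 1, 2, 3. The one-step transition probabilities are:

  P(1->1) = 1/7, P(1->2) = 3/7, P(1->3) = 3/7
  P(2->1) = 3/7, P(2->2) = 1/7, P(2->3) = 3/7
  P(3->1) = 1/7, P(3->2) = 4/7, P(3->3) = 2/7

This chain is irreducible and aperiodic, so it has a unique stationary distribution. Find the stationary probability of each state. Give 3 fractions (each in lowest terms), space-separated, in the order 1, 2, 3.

Answer: 1/4 3/8 3/8

Derivation:
The stationary distribution satisfies pi = pi * P, i.e.:
  pi_1 = 1/7*pi_1 + 3/7*pi_2 + 1/7*pi_3
  pi_2 = 3/7*pi_1 + 1/7*pi_2 + 4/7*pi_3
  pi_3 = 3/7*pi_1 + 3/7*pi_2 + 2/7*pi_3
with normalization: pi_1 + pi_2 + pi_3 = 1.

Using the first 2 balance equations plus normalization, the linear system A*pi = b is:
  [-6/7, 3/7, 1/7] . pi = 0
  [3/7, -6/7, 4/7] . pi = 0
  [1, 1, 1] . pi = 1

Solving yields:
  pi_1 = 1/4
  pi_2 = 3/8
  pi_3 = 3/8

Verification (pi * P):
  1/4*1/7 + 3/8*3/7 + 3/8*1/7 = 1/4 = pi_1  (ok)
  1/4*3/7 + 3/8*1/7 + 3/8*4/7 = 3/8 = pi_2  (ok)
  1/4*3/7 + 3/8*3/7 + 3/8*2/7 = 3/8 = pi_3  (ok)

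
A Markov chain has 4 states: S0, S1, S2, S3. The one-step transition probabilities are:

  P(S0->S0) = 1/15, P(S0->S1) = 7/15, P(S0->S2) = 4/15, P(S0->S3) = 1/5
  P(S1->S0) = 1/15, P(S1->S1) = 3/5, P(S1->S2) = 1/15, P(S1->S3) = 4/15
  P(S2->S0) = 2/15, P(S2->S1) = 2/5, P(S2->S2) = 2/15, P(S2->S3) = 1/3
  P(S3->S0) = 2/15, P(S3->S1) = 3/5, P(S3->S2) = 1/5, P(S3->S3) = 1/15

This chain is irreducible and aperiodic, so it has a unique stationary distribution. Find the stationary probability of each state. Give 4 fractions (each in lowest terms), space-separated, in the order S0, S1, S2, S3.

Answer: 333/3709 2090/3709 455/3709 831/3709

Derivation:
The stationary distribution satisfies pi = pi * P, i.e.:
  pi_S0 = 1/15*pi_S0 + 1/15*pi_S1 + 2/15*pi_S2 + 2/15*pi_S3
  pi_S1 = 7/15*pi_S0 + 3/5*pi_S1 + 2/5*pi_S2 + 3/5*pi_S3
  pi_S2 = 4/15*pi_S0 + 1/15*pi_S1 + 2/15*pi_S2 + 1/5*pi_S3
  pi_S3 = 1/5*pi_S0 + 4/15*pi_S1 + 1/3*pi_S2 + 1/15*pi_S3
with normalization: pi_S0 + pi_S1 + pi_S2 + pi_S3 = 1.

Using the first 3 balance equations plus normalization, the linear system A*pi = b is:
  [-14/15, 1/15, 2/15, 2/15] . pi = 0
  [7/15, -2/5, 2/5, 3/5] . pi = 0
  [4/15, 1/15, -13/15, 1/5] . pi = 0
  [1, 1, 1, 1] . pi = 1

Solving yields:
  pi_S0 = 333/3709
  pi_S1 = 2090/3709
  pi_S2 = 455/3709
  pi_S3 = 831/3709

Verification (pi * P):
  333/3709*1/15 + 2090/3709*1/15 + 455/3709*2/15 + 831/3709*2/15 = 333/3709 = pi_S0  (ok)
  333/3709*7/15 + 2090/3709*3/5 + 455/3709*2/5 + 831/3709*3/5 = 2090/3709 = pi_S1  (ok)
  333/3709*4/15 + 2090/3709*1/15 + 455/3709*2/15 + 831/3709*1/5 = 455/3709 = pi_S2  (ok)
  333/3709*1/5 + 2090/3709*4/15 + 455/3709*1/3 + 831/3709*1/15 = 831/3709 = pi_S3  (ok)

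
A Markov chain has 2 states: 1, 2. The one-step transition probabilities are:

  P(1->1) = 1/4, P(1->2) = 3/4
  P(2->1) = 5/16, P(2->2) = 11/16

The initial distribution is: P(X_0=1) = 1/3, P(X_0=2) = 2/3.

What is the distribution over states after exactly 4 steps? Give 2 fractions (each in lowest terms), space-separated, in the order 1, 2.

Answer: 28913/98304 69391/98304

Derivation:
Propagating the distribution step by step (d_{t+1} = d_t * P):
d_0 = (1=1/3, 2=2/3)
  d_1[1] = 1/3*1/4 + 2/3*5/16 = 7/24
  d_1[2] = 1/3*3/4 + 2/3*11/16 = 17/24
d_1 = (1=7/24, 2=17/24)
  d_2[1] = 7/24*1/4 + 17/24*5/16 = 113/384
  d_2[2] = 7/24*3/4 + 17/24*11/16 = 271/384
d_2 = (1=113/384, 2=271/384)
  d_3[1] = 113/384*1/4 + 271/384*5/16 = 1807/6144
  d_3[2] = 113/384*3/4 + 271/384*11/16 = 4337/6144
d_3 = (1=1807/6144, 2=4337/6144)
  d_4[1] = 1807/6144*1/4 + 4337/6144*5/16 = 28913/98304
  d_4[2] = 1807/6144*3/4 + 4337/6144*11/16 = 69391/98304
d_4 = (1=28913/98304, 2=69391/98304)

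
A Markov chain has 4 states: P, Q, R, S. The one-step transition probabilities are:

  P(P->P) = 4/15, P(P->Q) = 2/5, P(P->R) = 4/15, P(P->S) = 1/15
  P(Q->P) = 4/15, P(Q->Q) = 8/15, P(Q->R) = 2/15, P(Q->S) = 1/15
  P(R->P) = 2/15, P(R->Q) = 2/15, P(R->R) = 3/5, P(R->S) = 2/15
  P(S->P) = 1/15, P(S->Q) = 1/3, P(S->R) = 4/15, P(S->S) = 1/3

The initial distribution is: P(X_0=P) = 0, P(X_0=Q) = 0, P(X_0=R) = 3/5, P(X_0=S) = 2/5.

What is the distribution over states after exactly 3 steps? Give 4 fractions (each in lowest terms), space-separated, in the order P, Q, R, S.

Answer: 3092/16875 5456/16875 2021/5625 2264/16875

Derivation:
Propagating the distribution step by step (d_{t+1} = d_t * P):
d_0 = (P=0, Q=0, R=3/5, S=2/5)
  d_1[P] = 0*4/15 + 0*4/15 + 3/5*2/15 + 2/5*1/15 = 8/75
  d_1[Q] = 0*2/5 + 0*8/15 + 3/5*2/15 + 2/5*1/3 = 16/75
  d_1[R] = 0*4/15 + 0*2/15 + 3/5*3/5 + 2/5*4/15 = 7/15
  d_1[S] = 0*1/15 + 0*1/15 + 3/5*2/15 + 2/5*1/3 = 16/75
d_1 = (P=8/75, Q=16/75, R=7/15, S=16/75)
  d_2[P] = 8/75*4/15 + 16/75*4/15 + 7/15*2/15 + 16/75*1/15 = 182/1125
  d_2[Q] = 8/75*2/5 + 16/75*8/15 + 7/15*2/15 + 16/75*1/3 = 326/1125
  d_2[R] = 8/75*4/15 + 16/75*2/15 + 7/15*3/5 + 16/75*4/15 = 443/1125
  d_2[S] = 8/75*1/15 + 16/75*1/15 + 7/15*2/15 + 16/75*1/3 = 58/375
d_2 = (P=182/1125, Q=326/1125, R=443/1125, S=58/375)
  d_3[P] = 182/1125*4/15 + 326/1125*4/15 + 443/1125*2/15 + 58/375*1/15 = 3092/16875
  d_3[Q] = 182/1125*2/5 + 326/1125*8/15 + 443/1125*2/15 + 58/375*1/3 = 5456/16875
  d_3[R] = 182/1125*4/15 + 326/1125*2/15 + 443/1125*3/5 + 58/375*4/15 = 2021/5625
  d_3[S] = 182/1125*1/15 + 326/1125*1/15 + 443/1125*2/15 + 58/375*1/3 = 2264/16875
d_3 = (P=3092/16875, Q=5456/16875, R=2021/5625, S=2264/16875)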